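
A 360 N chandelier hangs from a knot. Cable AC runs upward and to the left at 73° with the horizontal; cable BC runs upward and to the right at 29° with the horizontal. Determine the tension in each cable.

T_AC = 321.9 N, T_BC = 107.6 N

ΣF_x = 0: −T_AC·cos73° + T_BC·cos29° = 0 → T_BC = 0.334284·T_AC.
ΣF_y = 0: T_AC·sin73° + T_BC·sin29° = 360.
Substitute: T_AC·(0.956305 + 0.334284·0.48481) = 360 → T_AC = 321.897 ≈ 321.9 N.
Then T_BC = 0.334284 × 321.897 = 107.6 N.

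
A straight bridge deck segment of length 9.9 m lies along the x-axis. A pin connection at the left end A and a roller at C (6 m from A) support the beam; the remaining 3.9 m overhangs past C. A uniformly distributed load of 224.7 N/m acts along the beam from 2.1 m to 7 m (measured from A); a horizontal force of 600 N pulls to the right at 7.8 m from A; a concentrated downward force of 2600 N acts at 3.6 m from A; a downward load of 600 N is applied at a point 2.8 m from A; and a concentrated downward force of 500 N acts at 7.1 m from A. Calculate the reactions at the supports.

Resultant of the distributed load: 224.7 × 4.9 = 1101.03 N at 4.55 m from A.
ΣM about A: C_y·6 − (224.7·4.9)·4.55 − 2600·3.6 − 600·2.8 − 500·7.1 = 0 → C_y = 19599.6865/6 = 3266.61 ≈ 3267 N.
ΣF_y = 0: A_y + 3266.61 − 224.7·4.9 − 2600 − 600 − 500 = 0 → A_y = 1534 N.
ΣF_x = 0: A_x + 600 = 0 → A_x = -600.0 N.

A_x = -600.0 N, A_y = 1534 N, C_y = 3267 N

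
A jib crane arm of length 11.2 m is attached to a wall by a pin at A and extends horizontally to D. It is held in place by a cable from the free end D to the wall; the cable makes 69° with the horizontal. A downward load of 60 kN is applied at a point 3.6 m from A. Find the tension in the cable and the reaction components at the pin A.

ΣM about A: T·sin69°·11.2 − 60·3.6 = 0 → T = 216/(11.2·0.93358) = 20.6578 ≈ 20.66 kN.
ΣF_x = 0: A_x − T·cos69° = 0 → A_x = 20.6578 × 0.358368 = 7.403 kN.
ΣF_y = 0: A_y + T·sin69° − 60 = 0 → A_y = 60 − 20.6578 × 0.93358 = 40.71 kN.

T = 20.66 kN, A_x = 7.403 kN, A_y = 40.71 kN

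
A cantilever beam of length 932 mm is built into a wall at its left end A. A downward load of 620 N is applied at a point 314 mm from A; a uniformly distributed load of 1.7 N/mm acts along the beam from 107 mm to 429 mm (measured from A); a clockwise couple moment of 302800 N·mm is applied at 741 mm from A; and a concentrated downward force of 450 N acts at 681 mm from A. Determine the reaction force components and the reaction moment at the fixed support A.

Resultant of the distributed load: 1.7 × 322 = 547.4 N at 268 mm from A.
ΣF_x = 0: A_x = 0.
ΣF_y = 0: A_y − 620 − 1.7·322 − 450 = 0 → A_y = 1617 N.
ΣM about A: M_A − 620·314 − (1.7·322)·268 − 302800 − 450·681 = 0 → M_A = 950600 N·mm.

A_x = 0, A_y = 1617 N, M_A = 950600 N·mm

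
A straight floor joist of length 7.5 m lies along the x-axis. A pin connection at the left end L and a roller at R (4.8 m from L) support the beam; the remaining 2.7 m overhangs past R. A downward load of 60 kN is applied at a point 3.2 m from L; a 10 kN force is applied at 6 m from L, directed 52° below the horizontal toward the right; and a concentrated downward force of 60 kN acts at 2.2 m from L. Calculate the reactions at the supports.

L_x = -6.157 kN, L_y = 50.53 kN, R_y = 77.35 kN

Taking moments about L: R_y·4.8 − 60·3.2 − 10·sin52°·6 − 60·2.2 = 0 → R_y = 371.281/4.8 = 77.3502 ≈ 77.35 kN.
ΣF_y = 0: L_y + 77.3502 − 60 − 10·sin52° − 60 = 0 → L_y = 50.53 kN.
ΣF_x = 0: L_x + 10·cos52° = 0 → L_x = -6.157 kN.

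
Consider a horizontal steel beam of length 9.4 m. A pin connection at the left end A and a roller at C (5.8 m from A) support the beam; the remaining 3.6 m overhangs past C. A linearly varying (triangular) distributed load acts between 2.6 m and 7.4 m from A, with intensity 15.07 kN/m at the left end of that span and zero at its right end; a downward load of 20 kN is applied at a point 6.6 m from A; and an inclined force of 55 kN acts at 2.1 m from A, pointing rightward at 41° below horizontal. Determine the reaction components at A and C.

A_x = -41.51 kN, A_y = 30.24 kN, C_y = 62.01 kN

Resultant of the triangular load: ½ × 15.07 × 4.8 = 36.168 kN, acting at 4.2 m from A (one-third of the span from the peak).
Taking moments about A: C_y·5.8 − (½·15.07·4.8)·4.2 − 20·6.6 − 55·sin41°·2.1 = 0 → C_y = 359.68/5.8 = 62.0138 ≈ 62.01 kN.
ΣF_y = 0: A_y + 62.0138 − ½·15.07·4.8 − 20 − 55·sin41° = 0 → A_y = 30.24 kN.
ΣF_x = 0: A_x + 55·cos41° = 0 → A_x = -41.51 kN.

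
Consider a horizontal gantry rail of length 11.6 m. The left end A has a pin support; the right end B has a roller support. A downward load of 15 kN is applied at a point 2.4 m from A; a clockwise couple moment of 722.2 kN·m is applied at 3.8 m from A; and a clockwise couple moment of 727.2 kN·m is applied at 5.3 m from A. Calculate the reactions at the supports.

A_x = 0, A_y = -113.1 kN, B_y = 128.1 kN

Moments about A: B_y·11.6 − 15·2.4 − 722.2 − 727.2 = 0 → B_y = 1485.4/11.6 = 128.052 ≈ 128.1 kN.
ΣF_y = 0: A_y + 128.052 − 15 = 0 → A_y = -113.1 kN.
ΣF_x = 0: no horizontal applied forces, so A_x = 0.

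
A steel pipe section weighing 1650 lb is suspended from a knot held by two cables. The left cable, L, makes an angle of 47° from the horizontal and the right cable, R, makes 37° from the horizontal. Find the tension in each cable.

T_L = 1325 lb, T_R = 1131 lb

ΣF_x = 0: −T_L·cos47° + T_R·cos37° = 0 → T_R = 0.853954·T_L.
ΣF_y = 0: T_L·sin47° + T_R·sin37° = 1650.
Substitute: T_L·(0.731354 + 0.853954·0.601815) = 1650 → T_L = 1325.01 ≈ 1325 lb.
Then T_R = 0.853954 × 1325.01 = 1131 lb.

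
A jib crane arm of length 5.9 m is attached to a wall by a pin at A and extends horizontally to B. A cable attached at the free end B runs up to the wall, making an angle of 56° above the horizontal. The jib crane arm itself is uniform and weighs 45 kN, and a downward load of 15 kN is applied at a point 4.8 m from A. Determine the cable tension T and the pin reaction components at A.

T = 41.86 kN, A_x = 23.41 kN, A_y = 25.30 kN

ΣM about A: T·sin56°·5.9 − 45·2.95 − 15·4.8 = 0 → T = 204.75/(5.9·0.829038) = 41.8598 ≈ 41.86 kN.
ΣF_x = 0: A_x − T·cos56° = 0 → A_x = 41.8598 × 0.559193 = 23.41 kN.
ΣF_y = 0: A_y + T·sin56° − 45 − 15 = 0 → A_y = 60 − 41.8598 × 0.829038 = 25.30 kN.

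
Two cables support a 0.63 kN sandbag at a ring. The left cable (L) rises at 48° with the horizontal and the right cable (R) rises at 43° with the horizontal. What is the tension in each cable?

ΣF_x = 0: −T_L·cos48° + T_R·cos43° = 0 → T_R = 0.914921·T_L.
ΣF_y = 0: T_L·sin48° + T_R·sin43° = 0.63.
Substitute: T_L·(0.743145 + 0.914921·0.681998) = 0.63 → T_L = 0.460823 ≈ 0.4608 kN.
Then T_R = 0.914921 × 0.460823 = 0.4216 kN.

T_L = 0.4608 kN, T_R = 0.4216 kN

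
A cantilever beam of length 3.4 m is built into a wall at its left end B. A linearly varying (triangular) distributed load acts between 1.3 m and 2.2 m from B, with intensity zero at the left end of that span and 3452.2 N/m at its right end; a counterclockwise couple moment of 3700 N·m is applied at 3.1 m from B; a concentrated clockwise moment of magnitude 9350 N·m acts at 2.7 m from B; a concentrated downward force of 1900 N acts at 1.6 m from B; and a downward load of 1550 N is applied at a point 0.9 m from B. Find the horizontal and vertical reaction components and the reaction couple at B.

Resultant of the triangular load: ½ × 3452.2 × 0.9 = 1553.49 N, acting at 1.9 m from B (one-third of the span from the peak).
ΣF_x = 0: B_x = 0.
ΣF_y = 0: B_y − ½·3452.2·0.9 − 1900 − 1550 = 0 → B_y = 5003 N.
ΣM about B: M_B − (½·3452.2·0.9)·1.9 + 3700 − 9350 − 1900·1.6 − 1550·0.9 = 0 → M_B = 13040 N·m.

B_x = 0, B_y = 5003 N, M_B = 13040 N·m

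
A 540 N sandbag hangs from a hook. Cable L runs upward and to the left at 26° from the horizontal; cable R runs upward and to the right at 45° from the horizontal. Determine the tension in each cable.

T_L = 403.8 N, T_R = 513.3 N

ΣF_x = 0: −T_L·cos26° + T_R·cos45° = 0 → T_R = 1.27109·T_L.
ΣF_y = 0: T_L·sin26° + T_R·sin45° = 540.
Substitute: T_L·(0.438371 + 1.27109·0.707107) = 540 → T_L = 403.839 ≈ 403.8 N.
Then T_R = 1.27109 × 403.839 = 513.3 N.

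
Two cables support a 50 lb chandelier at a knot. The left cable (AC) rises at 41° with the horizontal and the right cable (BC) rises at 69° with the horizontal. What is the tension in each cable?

ΣF_x = 0: −T_AC·cos41° + T_BC·cos69° = 0 → T_BC = 2.10596·T_AC.
ΣF_y = 0: T_AC·sin41° + T_BC·sin69° = 50.
Substitute: T_AC·(0.656059 + 2.10596·0.93358) = 50 → T_AC = 19.0684 ≈ 19.07 lb.
Then T_BC = 2.10596 × 19.0684 = 40.16 lb.

T_AC = 19.07 lb, T_BC = 40.16 lb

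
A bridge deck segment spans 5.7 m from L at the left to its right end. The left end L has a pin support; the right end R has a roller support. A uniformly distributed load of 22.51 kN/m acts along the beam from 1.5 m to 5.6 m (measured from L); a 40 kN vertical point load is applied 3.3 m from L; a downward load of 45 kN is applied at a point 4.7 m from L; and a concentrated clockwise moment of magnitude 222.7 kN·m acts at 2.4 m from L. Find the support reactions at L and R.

Resultant of the distributed load: 22.51 × 4.1 = 92.291 kN at 3.55 m from L.
Taking moments about L: R_y·5.7 − (22.51·4.1)·3.55 − 40·3.3 − 45·4.7 − 222.7 = 0 → R_y = 893.83305/5.7 = 156.813 ≈ 156.8 kN.
ΣF_y = 0: L_y + 156.813 − 22.51·4.1 − 40 − 45 = 0 → L_y = 20.48 kN.
ΣF_x = 0: no horizontal applied forces, so L_x = 0.

L_x = 0, L_y = 20.48 kN, R_y = 156.8 kN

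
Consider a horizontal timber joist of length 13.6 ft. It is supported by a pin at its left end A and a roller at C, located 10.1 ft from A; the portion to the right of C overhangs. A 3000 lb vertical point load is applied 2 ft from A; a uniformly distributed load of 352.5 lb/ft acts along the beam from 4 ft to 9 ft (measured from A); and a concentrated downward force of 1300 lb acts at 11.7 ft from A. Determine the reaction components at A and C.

Resultant of the distributed load: 352.5 × 5 = 1762.5 lb at 6.5 ft from A.
ΣM about A: C_y·10.1 − 3000·2 − (352.5·5)·6.5 − 1300·11.7 = 0 → C_y = 32666.25/10.1 = 3234.28 ≈ 3234 lb.
ΣF_y = 0: A_y + 3234.28 − 3000 − 352.5·5 − 1300 = 0 → A_y = 2828 lb.
ΣF_x = 0: no horizontal applied forces, so A_x = 0.

A_x = 0, A_y = 2828 lb, C_y = 3234 lb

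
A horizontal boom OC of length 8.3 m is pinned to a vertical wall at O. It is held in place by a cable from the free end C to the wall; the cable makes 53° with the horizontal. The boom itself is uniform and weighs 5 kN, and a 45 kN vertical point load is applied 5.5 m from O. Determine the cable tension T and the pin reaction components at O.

T = 40.47 kN, O_x = 24.35 kN, O_y = 17.68 kN

ΣM about O: T·sin53°·8.3 − 5·4.15 − 45·5.5 = 0 → T = 268.25/(8.3·0.798636) = 40.4681 ≈ 40.47 kN.
ΣF_x = 0: O_x − T·cos53° = 0 → O_x = 40.4681 × 0.601815 = 24.35 kN.
ΣF_y = 0: O_y + T·sin53° − 5 − 45 = 0 → O_y = 50 − 40.4681 × 0.798636 = 17.68 kN.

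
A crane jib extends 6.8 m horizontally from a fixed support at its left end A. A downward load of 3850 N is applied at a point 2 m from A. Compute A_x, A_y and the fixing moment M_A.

A_x = 0, A_y = 3850 N, M_A = 7700 N·m

ΣF_x = 0: A_x = 0.
ΣF_y = 0: A_y − 3850 = 0 → A_y = 3850 N.
ΣM about A: M_A − 3850·2 = 0 → M_A = 7700 N·m.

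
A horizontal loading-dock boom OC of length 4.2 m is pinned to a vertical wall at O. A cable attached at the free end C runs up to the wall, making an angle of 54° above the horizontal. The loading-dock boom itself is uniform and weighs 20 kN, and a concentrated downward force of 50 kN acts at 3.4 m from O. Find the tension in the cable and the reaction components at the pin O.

T = 62.39 kN, O_x = 36.67 kN, O_y = 19.52 kN

ΣM about O: T·sin54°·4.2 − 20·2.1 − 50·3.4 = 0 → T = 212/(4.2·0.809017) = 62.392 ≈ 62.39 kN.
ΣF_x = 0: O_x − T·cos54° = 0 → O_x = 62.392 × 0.587785 = 36.67 kN.
ΣF_y = 0: O_y + T·sin54° − 20 − 50 = 0 → O_y = 70 − 62.392 × 0.809017 = 19.52 kN.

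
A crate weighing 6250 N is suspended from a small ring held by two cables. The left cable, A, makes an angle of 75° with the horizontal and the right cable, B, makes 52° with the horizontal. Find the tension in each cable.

T_A = 4818 N, T_B = 2025 N

ΣF_x = 0: −T_A·cos75° + T_B·cos52° = 0 → T_B = 0.420392·T_A.
ΣF_y = 0: T_A·sin75° + T_B·sin52° = 6250.
Substitute: T_A·(0.965926 + 0.420392·0.788011) = 6250 → T_A = 4818.07 ≈ 4818 N.
Then T_B = 0.420392 × 4818.07 = 2025 N.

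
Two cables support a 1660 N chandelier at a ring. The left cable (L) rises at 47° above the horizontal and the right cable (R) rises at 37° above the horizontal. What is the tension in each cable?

ΣF_x = 0: −T_L·cos47° + T_R·cos37° = 0 → T_R = 0.853954·T_L.
ΣF_y = 0: T_L·sin47° + T_R·sin37° = 1660.
Substitute: T_L·(0.731354 + 0.853954·0.601815) = 1660 → T_L = 1333.04 ≈ 1333 N.
Then T_R = 0.853954 × 1333.04 = 1138 N.

T_L = 1333 N, T_R = 1138 N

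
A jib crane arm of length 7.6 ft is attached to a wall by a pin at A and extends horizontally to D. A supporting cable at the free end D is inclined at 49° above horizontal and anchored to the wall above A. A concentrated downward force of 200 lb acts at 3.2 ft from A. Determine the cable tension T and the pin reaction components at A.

ΣM about A: T·sin49°·7.6 − 200·3.2 = 0 → T = 640/(7.6·0.75471) = 111.58 ≈ 111.6 lb.
ΣF_x = 0: A_x − T·cos49° = 0 → A_x = 111.58 × 0.656059 = 73.20 lb.
ΣF_y = 0: A_y + T·sin49° − 200 = 0 → A_y = 200 − 111.58 × 0.75471 = 115.8 lb.

T = 111.6 lb, A_x = 73.20 lb, A_y = 115.8 lb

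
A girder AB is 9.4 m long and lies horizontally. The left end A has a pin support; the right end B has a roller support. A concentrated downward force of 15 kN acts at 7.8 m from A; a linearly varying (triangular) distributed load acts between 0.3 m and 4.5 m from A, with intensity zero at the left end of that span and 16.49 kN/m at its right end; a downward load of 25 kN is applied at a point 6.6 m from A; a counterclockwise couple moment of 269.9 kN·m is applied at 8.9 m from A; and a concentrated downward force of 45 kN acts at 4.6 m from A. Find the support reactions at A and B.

Resultant of the triangular load: ½ × 16.49 × 4.2 = 34.629 kN, acting at 3.1 m from A (one-third of the span from the peak).
ΣM about A: B_y·9.4 − 15·7.8 − (½·16.49·4.2)·3.1 − 25·6.6 + 269.9 − 45·4.6 = 0 → B_y = 326.4499/9.4 = 34.7287 ≈ 34.73 kN.
ΣF_y = 0: A_y + 34.7287 − 15 − ½·16.49·4.2 − 25 − 45 = 0 → A_y = 84.90 kN.
ΣF_x = 0: no horizontal applied forces, so A_x = 0.

A_x = 0, A_y = 84.90 kN, B_y = 34.73 kN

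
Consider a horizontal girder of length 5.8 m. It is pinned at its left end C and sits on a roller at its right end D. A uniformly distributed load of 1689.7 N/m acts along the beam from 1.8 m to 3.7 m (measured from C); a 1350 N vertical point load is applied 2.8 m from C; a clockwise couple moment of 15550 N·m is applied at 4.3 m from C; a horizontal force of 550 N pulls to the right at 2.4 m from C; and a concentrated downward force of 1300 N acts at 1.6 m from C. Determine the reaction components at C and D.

C_x = -550.0 N, C_y = 646.9 N, D_y = 5214 N

Resultant of the distributed load: 1689.7 × 1.9 = 3210.43 N at 2.75 m from C.
Taking moments about C: D_y·5.8 − (1689.7·1.9)·2.75 − 1350·2.8 − 15550 − 1300·1.6 = 0 → D_y = 30238.6825/5.8 = 5213.57 ≈ 5214 N.
ΣF_y = 0: C_y + 5213.57 − 1689.7·1.9 − 1350 − 1300 = 0 → C_y = 646.9 N.
ΣF_x = 0: C_x + 550 = 0 → C_x = -550.0 N.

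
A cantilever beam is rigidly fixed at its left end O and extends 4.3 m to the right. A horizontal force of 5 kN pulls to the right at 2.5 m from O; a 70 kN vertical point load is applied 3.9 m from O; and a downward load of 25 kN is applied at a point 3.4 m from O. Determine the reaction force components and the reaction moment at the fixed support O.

ΣF_x = 0: O_x + 5 = 0 → O_x = -5.000 kN.
ΣF_y = 0: O_y − 70 − 25 = 0 → O_y = 95.00 kN.
ΣM about O: M_O − 70·3.9 − 25·3.4 = 0 → M_O = 358.0 kN·m.

O_x = -5.000 kN, O_y = 95.00 kN, M_O = 358.0 kN·m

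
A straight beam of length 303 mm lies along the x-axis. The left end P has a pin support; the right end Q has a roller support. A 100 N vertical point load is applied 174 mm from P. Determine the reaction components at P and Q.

P_x = 0, P_y = 42.57 N, Q_y = 57.43 N

Moments about P: Q_y·303 − 100·174 = 0 → Q_y = 17400/303 = 57.4257 ≈ 57.43 N.
ΣF_y = 0: P_y + 57.4257 − 100 = 0 → P_y = 42.57 N.
ΣF_x = 0: no horizontal applied forces, so P_x = 0.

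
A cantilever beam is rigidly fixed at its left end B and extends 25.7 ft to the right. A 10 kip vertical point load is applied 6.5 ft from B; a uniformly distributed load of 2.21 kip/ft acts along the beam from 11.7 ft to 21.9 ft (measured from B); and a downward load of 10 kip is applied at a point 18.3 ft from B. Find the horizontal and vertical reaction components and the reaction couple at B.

Resultant of the distributed load: 2.21 × 10.2 = 22.542 kip at 16.8 ft from B.
ΣF_x = 0: B_x = 0.
ΣF_y = 0: B_y − 10 − 2.21·10.2 − 10 = 0 → B_y = 42.54 kip.
ΣM about B: M_B − 10·6.5 − (2.21·10.2)·16.8 − 10·18.3 = 0 → M_B = 626.7 kip·ft.

B_x = 0, B_y = 42.54 kip, M_B = 626.7 kip·ft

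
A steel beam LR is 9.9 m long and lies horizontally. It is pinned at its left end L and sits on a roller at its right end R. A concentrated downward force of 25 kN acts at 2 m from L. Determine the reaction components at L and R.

L_x = 0, L_y = 19.95 kN, R_y = 5.051 kN

Moments about L: R_y·9.9 − 25·2 = 0 → R_y = 50/9.9 = 5.05051 ≈ 5.051 kN.
ΣF_y = 0: L_y + 5.05051 − 25 = 0 → L_y = 19.95 kN.
ΣF_x = 0: no horizontal applied forces, so L_x = 0.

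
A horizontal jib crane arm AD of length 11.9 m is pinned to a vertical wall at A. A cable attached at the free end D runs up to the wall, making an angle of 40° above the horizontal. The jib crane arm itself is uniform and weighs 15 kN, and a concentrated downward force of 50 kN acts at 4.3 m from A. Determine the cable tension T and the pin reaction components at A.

ΣM about A: T·sin40°·11.9 − 15·5.95 − 50·4.3 = 0 → T = 304.25/(11.9·0.642788) = 39.7755 ≈ 39.78 kN.
ΣF_x = 0: A_x − T·cos40° = 0 → A_x = 39.7755 × 0.766044 = 30.47 kN.
ΣF_y = 0: A_y + T·sin40° − 15 − 50 = 0 → A_y = 65 − 39.7755 × 0.642788 = 39.43 kN.

T = 39.78 kN, A_x = 30.47 kN, A_y = 39.43 kN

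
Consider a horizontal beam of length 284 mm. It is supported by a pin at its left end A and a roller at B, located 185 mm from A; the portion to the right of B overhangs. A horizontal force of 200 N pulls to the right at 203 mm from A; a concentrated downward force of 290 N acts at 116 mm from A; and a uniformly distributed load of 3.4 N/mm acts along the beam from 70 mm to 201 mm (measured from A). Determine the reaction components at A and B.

A_x = -200.0 N, A_y = 227.3 N, B_y = 508.1 N

Resultant of the distributed load: 3.4 × 131 = 445.4 N at 135.5 mm from A.
Moments about A: B_y·185 − 290·116 − (3.4·131)·135.5 = 0 → B_y = 93991.7/185 = 508.063 ≈ 508.1 N.
ΣF_y = 0: A_y + 508.063 − 290 − 3.4·131 = 0 → A_y = 227.3 N.
ΣF_x = 0: A_x + 200 = 0 → A_x = -200.0 N.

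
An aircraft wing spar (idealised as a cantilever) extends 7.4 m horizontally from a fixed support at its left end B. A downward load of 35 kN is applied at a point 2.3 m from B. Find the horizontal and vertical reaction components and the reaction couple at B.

B_x = 0, B_y = 35.00 kN, M_B = 80.50 kN·m

ΣF_x = 0: B_x = 0.
ΣF_y = 0: B_y − 35 = 0 → B_y = 35.00 kN.
ΣM about B: M_B − 35·2.3 = 0 → M_B = 80.50 kN·m.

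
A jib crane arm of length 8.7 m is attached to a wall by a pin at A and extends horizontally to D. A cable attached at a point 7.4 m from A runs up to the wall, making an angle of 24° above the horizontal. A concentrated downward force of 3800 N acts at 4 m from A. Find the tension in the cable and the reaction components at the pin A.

ΣM about A: T·sin24°·7.4 − 3800·4 = 0 → T = 15200/(7.4·0.406737) = 5050.08 ≈ 5050 N.
ΣF_x = 0: A_x − T·cos24° = 0 → A_x = 5050.08 × 0.913545 = 4613 N.
ΣF_y = 0: A_y + T·sin24° − 3800 = 0 → A_y = 3800 − 5050.08 × 0.406737 = 1746 N.

T = 5050 N, A_x = 4613 N, A_y = 1746 N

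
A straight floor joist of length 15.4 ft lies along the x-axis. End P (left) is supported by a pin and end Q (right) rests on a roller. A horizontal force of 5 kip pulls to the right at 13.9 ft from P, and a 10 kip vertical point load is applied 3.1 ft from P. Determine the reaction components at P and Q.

P_x = -5.000 kip, P_y = 7.987 kip, Q_y = 2.013 kip

ΣM about P: Q_y·15.4 − 10·3.1 = 0 → Q_y = 31/15.4 = 2.01299 ≈ 2.013 kip.
ΣF_y = 0: P_y + 2.01299 − 10 = 0 → P_y = 7.987 kip.
ΣF_x = 0: P_x + 5 = 0 → P_x = -5.000 kip.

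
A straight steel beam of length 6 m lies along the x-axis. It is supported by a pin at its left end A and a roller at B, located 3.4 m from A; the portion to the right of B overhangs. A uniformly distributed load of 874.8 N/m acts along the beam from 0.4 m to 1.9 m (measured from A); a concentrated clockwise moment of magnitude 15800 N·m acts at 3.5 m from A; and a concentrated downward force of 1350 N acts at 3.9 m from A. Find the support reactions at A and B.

Resultant of the distributed load: 874.8 × 1.5 = 1312.2 N at 1.15 m from A.
Taking moments about A: B_y·3.4 − (874.8·1.5)·1.15 − 15800 − 1350·3.9 = 0 → B_y = 22574.03/3.4 = 6639.42 ≈ 6639 N.
ΣF_y = 0: A_y + 6639.42 − 874.8·1.5 − 1350 = 0 → A_y = -3977 N.
ΣF_x = 0: no horizontal applied forces, so A_x = 0.

A_x = 0, A_y = -3977 N, B_y = 6639 N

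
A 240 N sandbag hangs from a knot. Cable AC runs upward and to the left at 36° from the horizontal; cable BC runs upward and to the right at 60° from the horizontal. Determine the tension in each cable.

ΣF_x = 0: −T_AC·cos36° + T_BC·cos60° = 0 → T_BC = 1.61803·T_AC.
ΣF_y = 0: T_AC·sin36° + T_BC·sin60° = 240.
Substitute: T_AC·(0.587785 + 1.61803·0.866025) = 240 → T_AC = 120.661 ≈ 120.7 N.
Then T_BC = 1.61803 × 120.661 = 195.2 N.

T_AC = 120.7 N, T_BC = 195.2 N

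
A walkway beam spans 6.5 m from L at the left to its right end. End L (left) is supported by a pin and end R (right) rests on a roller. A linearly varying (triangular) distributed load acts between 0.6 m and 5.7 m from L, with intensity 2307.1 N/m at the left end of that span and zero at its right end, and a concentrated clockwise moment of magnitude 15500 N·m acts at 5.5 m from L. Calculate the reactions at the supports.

L_x = 0, L_y = 1417 N, R_y = 4466 N

Resultant of the triangular load: ½ × 2307.1 × 5.1 = 5883.105 N, acting at 2.3 m from L (one-third of the span from the peak).
ΣM about L: R_y·6.5 − (½·2307.1·5.1)·2.3 − 15500 = 0 → R_y = 29031.1415/6.5 = 4466.33 ≈ 4466 N.
ΣF_y = 0: L_y + 4466.33 − ½·2307.1·5.1 = 0 → L_y = 1417 N.
ΣF_x = 0: no horizontal applied forces, so L_x = 0.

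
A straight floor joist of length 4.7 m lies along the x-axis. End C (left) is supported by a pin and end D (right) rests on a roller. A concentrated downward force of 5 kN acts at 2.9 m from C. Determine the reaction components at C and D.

C_x = 0, C_y = 1.915 kN, D_y = 3.085 kN

Moments about C: D_y·4.7 − 5·2.9 = 0 → D_y = 14.5/4.7 = 3.08511 ≈ 3.085 kN.
ΣF_y = 0: C_y + 3.08511 − 5 = 0 → C_y = 1.915 kN.
ΣF_x = 0: no horizontal applied forces, so C_x = 0.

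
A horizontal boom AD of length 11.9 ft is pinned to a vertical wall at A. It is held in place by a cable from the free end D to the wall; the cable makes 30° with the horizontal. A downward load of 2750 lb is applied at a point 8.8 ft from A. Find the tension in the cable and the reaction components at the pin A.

T = 4067 lb, A_x = 3522 lb, A_y = 716.4 lb

ΣM about A: T·sin30°·11.9 − 2750·8.8 = 0 → T = 24200/(11.9·0.5) = 4067.23 ≈ 4067 lb.
ΣF_x = 0: A_x − T·cos30° = 0 → A_x = 4067.23 × 0.866025 = 3522 lb.
ΣF_y = 0: A_y + T·sin30° − 2750 = 0 → A_y = 2750 − 4067.23 × 0.5 = 716.4 lb.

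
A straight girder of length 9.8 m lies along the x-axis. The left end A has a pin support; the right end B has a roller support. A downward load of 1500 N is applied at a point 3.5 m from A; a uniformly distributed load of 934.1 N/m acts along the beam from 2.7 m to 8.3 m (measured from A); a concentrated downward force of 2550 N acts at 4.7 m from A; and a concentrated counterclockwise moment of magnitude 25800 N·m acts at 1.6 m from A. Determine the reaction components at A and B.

Resultant of the distributed load: 934.1 × 5.6 = 5230.96 N at 5.5 m from A.
Moments about A: B_y·9.8 − 1500·3.5 − (934.1·5.6)·5.5 − 2550·4.7 + 25800 = 0 → B_y = 20205.28/9.8 = 2061.76 ≈ 2062 N.
ΣF_y = 0: A_y + 2061.76 − 1500 − 934.1·5.6 − 2550 = 0 → A_y = 7219 N.
ΣF_x = 0: no horizontal applied forces, so A_x = 0.

A_x = 0, A_y = 7219 N, B_y = 2062 N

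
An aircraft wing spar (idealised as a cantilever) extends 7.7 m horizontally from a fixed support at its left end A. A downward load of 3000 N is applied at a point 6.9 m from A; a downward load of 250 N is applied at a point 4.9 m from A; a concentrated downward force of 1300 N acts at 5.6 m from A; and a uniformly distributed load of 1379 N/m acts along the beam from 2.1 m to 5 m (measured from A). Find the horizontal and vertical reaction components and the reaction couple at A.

A_x = 0, A_y = 8549 N, M_A = 43400 N·m

Resultant of the distributed load: 1379 × 2.9 = 3999.1 N at 3.55 m from A.
ΣF_x = 0: A_x = 0.
ΣF_y = 0: A_y − 3000 − 250 − 1300 − 1379·2.9 = 0 → A_y = 8549 N.
ΣM about A: M_A − 3000·6.9 − 250·4.9 − 1300·5.6 − (1379·2.9)·3.55 = 0 → M_A = 43400 N·m.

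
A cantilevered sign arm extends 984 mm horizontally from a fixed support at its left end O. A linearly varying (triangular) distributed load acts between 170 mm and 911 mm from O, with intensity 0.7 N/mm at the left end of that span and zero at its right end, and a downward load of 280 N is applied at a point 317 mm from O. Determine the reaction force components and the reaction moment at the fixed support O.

O_x = 0, O_y = 539.3 N, M_O = 196900 N·mm

Resultant of the triangular load: ½ × 0.7 × 741 = 259.35 N, acting at 417 mm from O (one-third of the span from the peak).
ΣF_x = 0: O_x = 0.
ΣF_y = 0: O_y − ½·0.7·741 − 280 = 0 → O_y = 539.3 N.
ΣM about O: M_O − (½·0.7·741)·417 − 280·317 = 0 → M_O = 196900 N·mm.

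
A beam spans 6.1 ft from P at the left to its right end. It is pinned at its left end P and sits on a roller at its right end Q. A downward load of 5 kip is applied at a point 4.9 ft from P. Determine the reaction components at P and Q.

P_x = 0, P_y = 0.9836 kip, Q_y = 4.016 kip

Moments about P: Q_y·6.1 − 5·4.9 = 0 → Q_y = 24.5/6.1 = 4.01639 ≈ 4.016 kip.
ΣF_y = 0: P_y + 4.01639 − 5 = 0 → P_y = 0.9836 kip.
ΣF_x = 0: no horizontal applied forces, so P_x = 0.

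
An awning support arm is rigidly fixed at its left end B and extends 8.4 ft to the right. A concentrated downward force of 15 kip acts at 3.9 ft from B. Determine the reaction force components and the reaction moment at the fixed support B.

B_x = 0, B_y = 15.00 kip, M_B = 58.50 kip·ft

ΣF_x = 0: B_x = 0.
ΣF_y = 0: B_y − 15 = 0 → B_y = 15.00 kip.
ΣM about B: M_B − 15·3.9 = 0 → M_B = 58.50 kip·ft.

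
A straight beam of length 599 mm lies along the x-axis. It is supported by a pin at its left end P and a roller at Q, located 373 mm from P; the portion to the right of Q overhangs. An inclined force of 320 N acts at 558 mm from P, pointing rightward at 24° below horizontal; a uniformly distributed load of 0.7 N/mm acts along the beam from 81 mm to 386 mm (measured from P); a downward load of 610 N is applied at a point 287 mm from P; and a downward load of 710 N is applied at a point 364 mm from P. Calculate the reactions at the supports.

P_x = -292.3 N, P_y = 173.1 N, Q_y = 1491 N

Resultant of the distributed load: 0.7 × 305 = 213.5 N at 233.5 mm from P.
ΣM about P: Q_y·373 − 320·sin24°·558 − (0.7·305)·233.5 − 610·287 − 710·364 = 0 → Q_y = 555989/373 = 1490.59 ≈ 1491 N.
ΣF_y = 0: P_y + 1490.59 − 320·sin24° − 0.7·305 − 610 − 710 = 0 → P_y = 173.1 N.
ΣF_x = 0: P_x + 320·cos24° = 0 → P_x = -292.3 N.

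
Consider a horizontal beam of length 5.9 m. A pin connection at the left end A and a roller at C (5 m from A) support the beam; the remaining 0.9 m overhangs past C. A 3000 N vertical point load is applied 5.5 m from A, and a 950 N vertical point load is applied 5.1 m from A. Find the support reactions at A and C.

Moments about A: C_y·5 − 3000·5.5 − 950·5.1 = 0 → C_y = 21345/5 = 4269 N.
ΣF_y = 0: A_y + 4269 − 3000 − 950 = 0 → A_y = -319.0 N.
ΣF_x = 0: no horizontal applied forces, so A_x = 0.

A_x = 0, A_y = -319.0 N, C_y = 4269 N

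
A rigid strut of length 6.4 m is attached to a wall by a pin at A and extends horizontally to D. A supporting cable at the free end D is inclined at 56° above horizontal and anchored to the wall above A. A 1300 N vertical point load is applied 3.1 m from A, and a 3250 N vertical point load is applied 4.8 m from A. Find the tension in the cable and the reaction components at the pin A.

ΣM about A: T·sin56°·6.4 − 1300·3.1 − 3250·4.8 = 0 → T = 19630/(6.4·0.829038) = 3699.69 ≈ 3700 N.
ΣF_x = 0: A_x − T·cos56° = 0 → A_x = 3699.69 × 0.559193 = 2069 N.
ΣF_y = 0: A_y + T·sin56° − 1300 − 3250 = 0 → A_y = 4550 − 3699.69 × 0.829038 = 1483 N.

T = 3700 N, A_x = 2069 N, A_y = 1483 N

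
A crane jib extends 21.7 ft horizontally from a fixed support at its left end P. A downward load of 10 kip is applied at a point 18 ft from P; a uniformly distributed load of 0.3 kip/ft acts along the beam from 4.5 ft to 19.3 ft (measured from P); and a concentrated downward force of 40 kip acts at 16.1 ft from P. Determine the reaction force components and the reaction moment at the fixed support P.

P_x = 0, P_y = 54.44 kip, M_P = 876.8 kip·ft

Resultant of the distributed load: 0.3 × 14.8 = 4.44 kip at 11.9 ft from P.
ΣF_x = 0: P_x = 0.
ΣF_y = 0: P_y − 10 − 0.3·14.8 − 40 = 0 → P_y = 54.44 kip.
ΣM about P: M_P − 10·18 − (0.3·14.8)·11.9 − 40·16.1 = 0 → M_P = 876.8 kip·ft.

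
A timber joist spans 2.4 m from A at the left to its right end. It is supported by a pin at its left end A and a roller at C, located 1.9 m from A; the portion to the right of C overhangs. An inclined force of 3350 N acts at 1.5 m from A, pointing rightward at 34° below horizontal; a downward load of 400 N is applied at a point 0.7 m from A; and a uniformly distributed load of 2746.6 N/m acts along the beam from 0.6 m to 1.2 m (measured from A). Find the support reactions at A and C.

Resultant of the distributed load: 2746.6 × 0.6 = 1647.96 N at 0.9 m from A.
Taking moments about A: C_y·1.9 − 3350·sin34°·1.5 − 400·0.7 − (2746.6·0.6)·0.9 = 0 → C_y = 4573.11/1.9 = 2406.9 ≈ 2407 N.
ΣF_y = 0: A_y + 2406.9 − 3350·sin34° − 400 − 2746.6·0.6 = 0 → A_y = 1514 N.
ΣF_x = 0: A_x + 3350·cos34° = 0 → A_x = -2777 N.

A_x = -2777 N, A_y = 1514 N, C_y = 2407 N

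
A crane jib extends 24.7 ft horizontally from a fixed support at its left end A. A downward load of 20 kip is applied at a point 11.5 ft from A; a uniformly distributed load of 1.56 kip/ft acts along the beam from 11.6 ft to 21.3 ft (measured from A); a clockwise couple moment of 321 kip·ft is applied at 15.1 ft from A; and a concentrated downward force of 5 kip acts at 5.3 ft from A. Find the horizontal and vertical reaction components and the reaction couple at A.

Resultant of the distributed load: 1.56 × 9.7 = 15.132 kip at 16.45 ft from A.
ΣF_x = 0: A_x = 0.
ΣF_y = 0: A_y − 20 − 1.56·9.7 − 5 = 0 → A_y = 40.13 kip.
ΣM about A: M_A − 20·11.5 − (1.56·9.7)·16.45 − 321 − 5·5.3 = 0 → M_A = 826.4 kip·ft.

A_x = 0, A_y = 40.13 kip, M_A = 826.4 kip·ft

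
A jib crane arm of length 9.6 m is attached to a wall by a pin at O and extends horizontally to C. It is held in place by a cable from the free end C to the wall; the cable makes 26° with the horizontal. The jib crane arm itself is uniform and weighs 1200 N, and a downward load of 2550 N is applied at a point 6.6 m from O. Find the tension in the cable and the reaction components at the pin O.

ΣM about O: T·sin26°·9.6 − 1200·4.8 − 2550·6.6 = 0 → T = 22590/(9.6·0.438371) = 5367.88 ≈ 5368 N.
ΣF_x = 0: O_x − T·cos26° = 0 → O_x = 5367.88 × 0.898794 = 4825 N.
ΣF_y = 0: O_y + T·sin26° − 1200 − 2550 = 0 → O_y = 3750 − 5367.88 × 0.438371 = 1397 N.

T = 5368 N, O_x = 4825 N, O_y = 1397 N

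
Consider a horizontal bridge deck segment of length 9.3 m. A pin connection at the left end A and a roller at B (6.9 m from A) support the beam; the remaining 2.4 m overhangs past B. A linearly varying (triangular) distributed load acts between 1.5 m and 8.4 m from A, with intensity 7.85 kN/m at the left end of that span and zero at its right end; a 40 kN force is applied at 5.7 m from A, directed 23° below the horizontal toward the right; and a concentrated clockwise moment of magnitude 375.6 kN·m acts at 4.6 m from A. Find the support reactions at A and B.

A_x = -36.82 kN, A_y = -39.55 kN, B_y = 82.26 kN

Resultant of the triangular load: ½ × 7.85 × 6.9 = 27.0825 kN, acting at 3.8 m from A (one-third of the span from the peak).
ΣM about A: B_y·6.9 − (½·7.85·6.9)·3.8 − 40·sin23°·5.7 − 375.6 = 0 → B_y = 567.6/6.9 = 82.2609 ≈ 82.26 kN.
ΣF_y = 0: A_y + 82.2609 − ½·7.85·6.9 − 40·sin23° = 0 → A_y = -39.55 kN.
ΣF_x = 0: A_x + 40·cos23° = 0 → A_x = -36.82 kN.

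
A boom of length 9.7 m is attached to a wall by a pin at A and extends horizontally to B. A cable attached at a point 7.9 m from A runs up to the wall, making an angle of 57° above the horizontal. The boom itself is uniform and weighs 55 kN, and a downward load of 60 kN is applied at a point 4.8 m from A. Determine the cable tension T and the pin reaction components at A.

ΣM about A: T·sin57°·7.9 − 55·4.85 − 60·4.8 = 0 → T = 554.75/(7.9·0.838671) = 83.7295 ≈ 83.73 kN.
ΣF_x = 0: A_x − T·cos57° = 0 → A_x = 83.7295 × 0.544639 = 45.60 kN.
ΣF_y = 0: A_y + T·sin57° − 55 − 60 = 0 → A_y = 115 − 83.7295 × 0.838671 = 44.78 kN.

T = 83.73 kN, A_x = 45.60 kN, A_y = 44.78 kN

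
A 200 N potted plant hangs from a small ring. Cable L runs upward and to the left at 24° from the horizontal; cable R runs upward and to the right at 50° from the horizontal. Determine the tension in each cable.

ΣF_x = 0: −T_L·cos24° + T_R·cos50° = 0 → T_R = 1.42122·T_L.
ΣF_y = 0: T_L·sin24° + T_R·sin50° = 200.
Substitute: T_L·(0.406737 + 1.42122·0.766044) = 200 → T_L = 133.739 ≈ 133.7 N.
Then T_R = 1.42122 × 133.739 = 190.1 N.

T_L = 133.7 N, T_R = 190.1 N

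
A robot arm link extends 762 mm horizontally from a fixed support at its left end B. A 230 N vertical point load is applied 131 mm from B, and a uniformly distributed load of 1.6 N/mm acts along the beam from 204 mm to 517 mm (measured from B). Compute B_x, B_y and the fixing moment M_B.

B_x = 0, B_y = 730.8 N, M_B = 210700 N·mm

Resultant of the distributed load: 1.6 × 313 = 500.8 N at 360.5 mm from B.
ΣF_x = 0: B_x = 0.
ΣF_y = 0: B_y − 230 − 1.6·313 = 0 → B_y = 730.8 N.
ΣM about B: M_B − 230·131 − (1.6·313)·360.5 = 0 → M_B = 210700 N·mm.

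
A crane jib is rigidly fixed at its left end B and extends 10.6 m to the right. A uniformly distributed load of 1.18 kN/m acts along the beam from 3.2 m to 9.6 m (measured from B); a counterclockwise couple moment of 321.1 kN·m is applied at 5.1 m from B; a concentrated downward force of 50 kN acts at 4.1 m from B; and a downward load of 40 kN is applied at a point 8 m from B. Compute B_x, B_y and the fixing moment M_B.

Resultant of the distributed load: 1.18 × 6.4 = 7.552 kN at 6.4 m from B.
ΣF_x = 0: B_x = 0.
ΣF_y = 0: B_y − 1.18·6.4 − 50 − 40 = 0 → B_y = 97.55 kN.
ΣM about B: M_B − (1.18·6.4)·6.4 + 321.1 − 50·4.1 − 40·8 = 0 → M_B = 252.2 kN·m.

B_x = 0, B_y = 97.55 kN, M_B = 252.2 kN·m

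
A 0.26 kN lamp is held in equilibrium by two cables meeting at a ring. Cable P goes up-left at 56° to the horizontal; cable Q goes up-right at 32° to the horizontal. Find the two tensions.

ΣF_x = 0: −T_P·cos56° + T_Q·cos32° = 0 → T_Q = 0.659388·T_P.
ΣF_y = 0: T_P·sin56° + T_Q·sin32° = 0.26.
Substitute: T_P·(0.829038 + 0.659388·0.529919) = 0.26 → T_P = 0.220627 ≈ 0.2206 kN.
Then T_Q = 0.659388 × 0.220627 = 0.1455 kN.

T_P = 0.2206 kN, T_Q = 0.1455 kN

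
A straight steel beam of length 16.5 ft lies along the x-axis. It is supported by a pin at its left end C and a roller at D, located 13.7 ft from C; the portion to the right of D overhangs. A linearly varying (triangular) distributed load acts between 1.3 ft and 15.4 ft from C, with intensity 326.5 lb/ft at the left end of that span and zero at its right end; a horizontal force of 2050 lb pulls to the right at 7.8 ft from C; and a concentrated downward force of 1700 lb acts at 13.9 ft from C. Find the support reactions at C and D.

C_x = -2050 lb, C_y = 1269 lb, D_y = 2733 lb

Resultant of the triangular load: ½ × 326.5 × 14.1 = 2301.825 lb, acting at 6 ft from C (one-third of the span from the peak).
ΣM about C: D_y·13.7 − (½·326.5·14.1)·6 − 1700·13.9 = 0 → D_y = 37440.95/13.7 = 2732.92 ≈ 2733 lb.
ΣF_y = 0: C_y + 2732.92 − ½·326.5·14.1 − 1700 = 0 → C_y = 1269 lb.
ΣF_x = 0: C_x + 2050 = 0 → C_x = -2050 lb.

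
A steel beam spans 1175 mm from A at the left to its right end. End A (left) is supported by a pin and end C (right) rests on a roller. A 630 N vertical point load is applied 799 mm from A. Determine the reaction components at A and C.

A_x = 0, A_y = 201.6 N, C_y = 428.4 N

Moments about A: C_y·1175 − 630·799 = 0 → C_y = 503370/1175 = 428.4 N.
ΣF_y = 0: A_y + 428.4 − 630 = 0 → A_y = 201.6 N.
ΣF_x = 0: no horizontal applied forces, so A_x = 0.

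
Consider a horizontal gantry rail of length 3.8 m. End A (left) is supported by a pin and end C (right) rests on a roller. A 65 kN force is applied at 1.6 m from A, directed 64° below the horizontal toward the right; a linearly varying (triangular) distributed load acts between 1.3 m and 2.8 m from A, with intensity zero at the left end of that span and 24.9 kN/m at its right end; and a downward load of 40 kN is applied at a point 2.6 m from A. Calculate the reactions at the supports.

A_x = -28.49 kN, A_y = 53.83 kN, C_y = 63.27 kN

Resultant of the triangular load: ½ × 24.9 × 1.5 = 18.675 kN, acting at 2.3 m from A (one-third of the span from the peak).
Moments about A: C_y·3.8 − 65·sin64°·1.6 − (½·24.9·1.5)·2.3 − 40·2.6 = 0 → C_y = 240.427/3.8 = 63.2703 ≈ 63.27 kN.
ΣF_y = 0: A_y + 63.2703 − 65·sin64° − ½·24.9·1.5 − 40 = 0 → A_y = 53.83 kN.
ΣF_x = 0: A_x + 65·cos64° = 0 → A_x = -28.49 kN.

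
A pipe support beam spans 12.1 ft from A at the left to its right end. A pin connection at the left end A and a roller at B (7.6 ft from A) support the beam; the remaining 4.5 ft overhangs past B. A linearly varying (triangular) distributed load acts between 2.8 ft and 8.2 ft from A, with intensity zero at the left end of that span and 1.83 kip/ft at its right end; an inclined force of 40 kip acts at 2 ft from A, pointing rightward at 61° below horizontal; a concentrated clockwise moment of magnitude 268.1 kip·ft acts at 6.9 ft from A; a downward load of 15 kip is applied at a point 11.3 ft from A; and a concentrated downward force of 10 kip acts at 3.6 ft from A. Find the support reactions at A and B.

Resultant of the triangular load: ½ × 1.83 × 5.4 = 4.941 kip, acting at 6.4 ft from A (one-third of the span from the peak).
Moments about A: B_y·7.6 − (½·1.83·5.4)·6.4 − 40·sin61°·2 − 268.1 − 15·11.3 − 10·3.6 = 0 → B_y = 575.192/7.6 = 75.6832 ≈ 75.68 kip.
ΣF_y = 0: A_y + 75.6832 − ½·1.83·5.4 − 40·sin61° − 15 − 10 = 0 → A_y = -10.76 kip.
ΣF_x = 0: A_x + 40·cos61° = 0 → A_x = -19.39 kip.

A_x = -19.39 kip, A_y = -10.76 kip, B_y = 75.68 kip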